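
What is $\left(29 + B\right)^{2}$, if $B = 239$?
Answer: $71824$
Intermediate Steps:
$\left(29 + B\right)^{2} = \left(29 + 239\right)^{2} = 268^{2} = 71824$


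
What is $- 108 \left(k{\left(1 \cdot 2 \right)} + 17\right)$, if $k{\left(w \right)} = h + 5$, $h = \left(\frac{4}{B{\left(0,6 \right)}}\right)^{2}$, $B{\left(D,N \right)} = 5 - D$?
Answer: $- \frac{61128}{25} \approx -2445.1$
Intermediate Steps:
$h = \frac{16}{25}$ ($h = \left(\frac{4}{5 - 0}\right)^{2} = \left(\frac{4}{5 + 0}\right)^{2} = \left(\frac{4}{5}\right)^{2} = \frac{16}{25} \approx 0.64$)
$k{\left(w \right)} = \frac{141}{25}$ ($k{\left(w \right)} = \frac{16}{25} + 5 = \frac{141}{25}$)
$- 108 \left(k{\left(1 \cdot 2 \right)} + 17\right) = - 108 \left(\frac{141}{25} + 17\right) = \left(-108\right) \frac{566}{25} = - \frac{61128}{25}$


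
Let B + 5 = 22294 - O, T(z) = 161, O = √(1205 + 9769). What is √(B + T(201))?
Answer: √(22450 - √10974) ≈ 149.48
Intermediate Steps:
O = √10974 ≈ 104.76
B = 22289 - √10974 (B = -5 + (22294 - √10974) = 22289 - √10974 ≈ 22184.)
√(B + T(201)) = √((22289 - √10974) + 161) = √(22450 - √10974)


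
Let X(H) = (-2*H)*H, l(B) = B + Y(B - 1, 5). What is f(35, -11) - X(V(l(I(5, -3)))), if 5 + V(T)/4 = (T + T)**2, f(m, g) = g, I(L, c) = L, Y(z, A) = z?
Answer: 3256341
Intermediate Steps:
l(B) = -1 + 2*B (l(B) = B + (B - 1) = B + (-1 + B) = -1 + 2*B)
V(T) = -20 + 16*T**2 (V(T) = -20 + 4*(T + T)**2 = -20 + 4*(2*T)**2 = -20 + 4*(4*T**2) = -20 + 16*T**2)
X(H) = -2*H**2
f(35, -11) - X(V(l(I(5, -3)))) = -11 - (-2)*(-20 + 16*(-1 + 2*5)**2)**2 = -11 - (-2)*(-20 + 16*(-1 + 10)**2)**2 = -11 - (-2)*(-20 + 16*9**2)**2 = -11 - (-2)*(-20 + 16*81)**2 = -11 - (-2)*(-20 + 1296)**2 = -11 - (-2)*1276**2 = -11 - (-2)*1628176 = -11 - 1*(-3256352) = -11 + 3256352 = 3256341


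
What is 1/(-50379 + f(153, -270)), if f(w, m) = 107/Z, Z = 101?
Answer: -101/5088172 ≈ -1.9850e-5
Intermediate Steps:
f(w, m) = 107/101
1/(-50379 + f(153, -270)) = 1/(-50379 + 107/101) = 1/(-5088172/101) = -101/5088172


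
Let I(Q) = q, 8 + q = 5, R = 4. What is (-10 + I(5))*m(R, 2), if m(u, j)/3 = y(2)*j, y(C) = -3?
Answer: 234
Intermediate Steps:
q = -3 (q = -8 + 5 = -3)
m(u, j) = -9*j (m(u, j) = 3*(-3*j) = -9*j)
I(Q) = -3
(-10 + I(5))*m(R, 2) = (-10 - 3)*(-9*2) = -13*(-18) = 234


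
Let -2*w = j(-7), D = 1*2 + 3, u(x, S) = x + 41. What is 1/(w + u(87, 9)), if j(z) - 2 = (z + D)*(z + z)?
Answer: 1/113 ≈ 0.0088496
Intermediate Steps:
u(x, S) = 41 + x
D = 5 (D = 2 + 3 = 5)
j(z) = 2 + 2*z*(5 + z) (j(z) = 2 + (z + 5)*(z + z) = 2 + (5 + z)*(2*z) = 2 + 2*z*(5 + z))
w = -15 (w = -(2 + 2*(-7)**2 + 10*(-7))/2 = -(2 + 2*49 - 70)/2 = -(2 + 98 - 70)/2 = -1/2*30 = -15)
1/(w + u(87, 9)) = 1/(-15 + (41 + 87)) = 1/(-15 + 128) = 1/113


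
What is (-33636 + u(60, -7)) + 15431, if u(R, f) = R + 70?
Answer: -18075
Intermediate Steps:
u(R, f) = 70 + R
(-33636 + u(60, -7)) + 15431 = (-33636 + (70 + 60)) + 15431 = (-33636 + 130) + 15431 = -33506 + 15431 = -18075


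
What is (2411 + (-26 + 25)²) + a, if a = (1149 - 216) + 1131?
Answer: 4476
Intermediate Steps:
a = 2064 (a = 933 + 1131 = 2064)
(2411 + (-26 + 25)²) + a = (2411 + (-26 + 25)²) + 2064 = (2411 + (-1)²) + 2064 = (2411 + 1) + 2064 = 2412 + 2064 = 4476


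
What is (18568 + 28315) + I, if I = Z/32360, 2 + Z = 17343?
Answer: 1517151221/32360 ≈ 46884.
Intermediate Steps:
Z = 17341 (Z = -2 + 17343 = 17341)
I = 17341/32360 ≈ 0.53588
(18568 + 28315) + I = (18568 + 28315) + 17341/32360 = 46883 + 17341/32360 = 1517151221/32360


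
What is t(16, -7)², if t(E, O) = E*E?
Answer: 65536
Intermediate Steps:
t(E, O) = E²
t(16, -7)² = (16²)² = 256² = 65536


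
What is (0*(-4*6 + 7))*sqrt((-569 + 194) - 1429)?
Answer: 0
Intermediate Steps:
(0*(-4*6 + 7))*sqrt((-569 + 194) - 1429) = (0*(-24 + 7))*sqrt(-375 - 1429) = (0*(-17))*sqrt(-1804) = 0*(2*I*sqrt(451)) = 0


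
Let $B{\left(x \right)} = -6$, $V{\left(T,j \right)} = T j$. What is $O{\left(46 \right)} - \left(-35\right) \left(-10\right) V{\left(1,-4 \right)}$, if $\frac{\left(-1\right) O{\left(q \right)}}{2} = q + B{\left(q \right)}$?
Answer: $1320$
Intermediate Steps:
$O{\left(q \right)} = 12 - 2 q$ ($O{\left(q \right)} = - 2 \left(q - 6\right) = - 2 \left(-6 + q\right) = 12 - 2 q$)
$O{\left(46 \right)} - \left(-35\right) \left(-10\right) V{\left(1,-4 \right)} = \left(12 - 92\right) - \left(-35\right) \left(-10\right) 1 \left(-4\right) = \left(12 - 92\right) - 350 \left(-4\right) = -80 - -1400 = -80 + 1400 = 1320$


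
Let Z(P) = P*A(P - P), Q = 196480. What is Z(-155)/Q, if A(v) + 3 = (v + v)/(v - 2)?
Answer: 93/39296 ≈ 0.0023667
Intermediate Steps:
A(v) = -3 + 2*v/(-2 + v) (A(v) = -3 + (v + v)/(v - 2) = -3 + (2*v)/(-2 + v) = -3 + 2*v/(-2 + v))
Z(P) = -3*P (Z(P) = P*((6 - (P - P))/(-2 + (P - P))) = P*((6 - 1*0)/(-2 + 0)) = P*((6 + 0)/(-2)) = P*(-1/2*6) = P*(-3) = -3*P)
Z(-155)/Q = -3*(-155)/196480 = 465*(1/196480) = 93/39296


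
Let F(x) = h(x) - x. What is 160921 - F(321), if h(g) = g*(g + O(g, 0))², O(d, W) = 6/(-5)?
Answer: -816702071/25 ≈ -3.2668e+7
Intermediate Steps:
O(d, W) = -6/5 (O(d, W) = 6*(-⅕) = -6/5)
h(g) = g*(-6/5 + g)² (h(g) = g*(g - 6/5)² = g*(-6/5 + g)²)
F(x) = -x + x*(-6 + 5*x)²/25 (F(x) = x*(-6 + 5*x)²/25 - x = -x + x*(-6 + 5*x)²/25)
160921 - F(321) = 160921 - 321*(-25 + (-6 + 5*321)²)/25 = 160921 - 321*(-25 + (-6 + 1605)²)/25 = 160921 - 321*(-25 + 1599²)/25 = 160921 - 321*(-25 + 2556801)/25 = 160921 - 321*2556776/25 = 160921 - 1*820725096/25 = 160921 - 820725096/25 = -816702071/25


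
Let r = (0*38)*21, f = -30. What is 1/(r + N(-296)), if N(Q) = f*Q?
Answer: 1/8880 ≈ 0.00011261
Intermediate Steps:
N(Q) = -30*Q
r = 0 (r = 0*21 = 0)
1/(r + N(-296)) = 1/(0 - 30*(-296)) = 1/(0 + 8880) = 1/8880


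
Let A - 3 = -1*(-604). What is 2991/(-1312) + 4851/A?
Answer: 4548975/796384 ≈ 5.7120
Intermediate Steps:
A = 607 (A = 3 - 1*(-604) = 3 + 604 = 607)
2991/(-1312) + 4851/A = 2991/(-1312) + 4851/607 = 2991*(-1/1312) + 4851*(1/607) = -2991/1312 + 4851/607 = 4548975/796384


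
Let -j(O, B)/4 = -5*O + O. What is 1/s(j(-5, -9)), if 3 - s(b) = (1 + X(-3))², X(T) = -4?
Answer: -⅙ ≈ -0.16667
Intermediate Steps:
j(O, B) = 16*O (j(O, B) = -4*(-5*O + O) = -(-16)*O = 16*O)
s(b) = -6 (s(b) = 3 - (1 - 4)² = 3 - 1*(-3)² = 3 - 1*9 = 3 - 9 = -6)
1/s(j(-5, -9)) = 1/(-6) = -⅙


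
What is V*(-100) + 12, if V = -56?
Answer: 5612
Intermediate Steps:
V*(-100) + 12 = -56*(-100) + 12 = 5600 + 12 = 5612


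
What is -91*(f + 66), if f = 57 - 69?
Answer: -4914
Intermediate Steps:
f = -12
-91*(f + 66) = -91*(-12 + 66) = -91*54 = -4914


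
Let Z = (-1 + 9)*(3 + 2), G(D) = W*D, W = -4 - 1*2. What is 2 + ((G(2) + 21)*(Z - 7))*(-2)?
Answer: -592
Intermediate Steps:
W = -6 (W = -4 - 2 = -6)
G(D) = -6*D
Z = 40 (Z = 8*5 = 40)
2 + ((G(2) + 21)*(Z - 7))*(-2) = 2 + ((-6*2 + 21)*(40 - 7))*(-2) = 2 + ((-12 + 21)*33)*(-2) = 2 + (9*33)*(-2) = 2 + 297*(-2) = 2 - 594 = -592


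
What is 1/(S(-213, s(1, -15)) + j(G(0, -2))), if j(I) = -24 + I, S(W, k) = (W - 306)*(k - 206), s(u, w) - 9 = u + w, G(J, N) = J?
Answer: 1/109485 ≈ 9.1337e-6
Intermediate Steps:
s(u, w) = 9 + u + w (s(u, w) = 9 + (u + w) = 9 + u + w)
S(W, k) = (-306 + W)*(-206 + k)
1/(S(-213, s(1, -15)) + j(G(0, -2))) = 1/((63036 - 306*(9 + 1 - 15) - 206*(-213) - 213*(9 + 1 - 15)) + (-24 + 0)) = 1/((63036 - 306*(-5) + 43878 - 213*(-5)) - 24) = 1/((63036 + 1530 + 43878 + 1065) - 24) = 1/(109509 - 24) = 1/109485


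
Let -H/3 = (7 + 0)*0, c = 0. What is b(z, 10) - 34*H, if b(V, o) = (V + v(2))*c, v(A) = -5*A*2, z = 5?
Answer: 0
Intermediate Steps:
v(A) = -10*A
b(V, o) = 0 (b(V, o) = (V - 10*2)*0 = (V - 20)*0 = (-20 + V)*0 = 0)
H = 0 (H = -3*(7 + 0)*0 = -21*0 = -3*0 = 0)
b(z, 10) - 34*H = 0 - 34*0 = 0 + 0 = 0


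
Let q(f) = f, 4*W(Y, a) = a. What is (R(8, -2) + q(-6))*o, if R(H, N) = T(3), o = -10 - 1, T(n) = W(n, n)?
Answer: 231/4 ≈ 57.750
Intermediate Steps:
W(Y, a) = a/4
T(n) = n/4
o = -11
R(H, N) = ¾ (R(H, N) = (¼)*3 = ¾)
(R(8, -2) + q(-6))*o = (¾ - 6)*(-11) = -21/4*(-11) = 231/4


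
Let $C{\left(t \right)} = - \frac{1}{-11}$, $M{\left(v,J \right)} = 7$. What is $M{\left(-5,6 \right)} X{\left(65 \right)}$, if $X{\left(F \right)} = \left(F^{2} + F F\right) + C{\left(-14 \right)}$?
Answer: $\frac{650657}{11} \approx 59151.0$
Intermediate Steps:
$C{\left(t \right)} = \frac{1}{11}$ ($C{\left(t \right)} = \left(-1\right) \left(- \frac{1}{11}\right) = \frac{1}{11}$)
$X{\left(F \right)} = \frac{1}{11} + 2 F^{2}$ ($X{\left(F \right)} = \left(F^{2} + F F\right) + \frac{1}{11} = \left(F^{2} + F^{2}\right) + \frac{1}{11} = 2 F^{2} + \frac{1}{11} = \frac{1}{11} + 2 F^{2}$)
$M{\left(-5,6 \right)} X{\left(65 \right)} = 7 \left(\frac{1}{11} + 2 \cdot 65^{2}\right) = 7 \left(\frac{1}{11} + 2 \cdot 4225\right) = 7 \left(\frac{1}{11} + 8450\right) = 7 \cdot \frac{92951}{11} = \frac{650657}{11}$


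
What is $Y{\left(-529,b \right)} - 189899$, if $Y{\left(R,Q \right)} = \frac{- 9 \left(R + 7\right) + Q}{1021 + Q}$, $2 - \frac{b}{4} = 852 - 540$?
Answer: $- \frac{41591339}{219} \approx -1.8991 \cdot 10^{5}$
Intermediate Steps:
$b = -1240$ ($b = 8 - 4 \left(852 - 540\right) = 8 - 1248 = -1240$)
$Y{\left(R,Q \right)} = \frac{-63 + Q - 9 R}{1021 + Q}$ ($Y{\left(R,Q \right)} = \frac{- 9 \left(7 + R\right) + Q}{1021 + Q} = \frac{\left(-63 - 9 R\right) + Q}{1021 + Q} = \frac{-63 + Q - 9 R}{1021 + Q}$)
$Y{\left(-529,b \right)} - 189899 = \frac{-63 - 1240 - -4761}{1021 - 1240} - 189899 = \frac{-63 - 1240 + 4761}{-219} - 189899 = \left(- \frac{1}{219}\right) 3458 - 189899 = - \frac{3458}{219} - 189899 = - \frac{41591339}{219}$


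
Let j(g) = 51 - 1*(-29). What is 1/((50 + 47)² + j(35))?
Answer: 1/9489 ≈ 0.00010539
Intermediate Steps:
j(g) = 80 (j(g) = 51 + 29 = 80)
1/((50 + 47)² + j(35)) = 1/((50 + 47)² + 80) = 1/(97² + 80) = 1/(9409 + 80) = 1/9489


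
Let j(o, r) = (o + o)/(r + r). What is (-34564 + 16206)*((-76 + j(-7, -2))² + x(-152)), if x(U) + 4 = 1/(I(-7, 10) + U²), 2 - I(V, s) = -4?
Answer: -2228284833463/23110 ≈ -9.6421e+7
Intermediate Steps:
I(V, s) = 6 (I(V, s) = 2 - 1*(-4) = 2 + 4 = 6)
j(o, r) = o/r (j(o, r) = (2*o)/((2*r)) = (2*o)*(1/(2*r)) = o/r)
x(U) = -4 + 1/(6 + U²)
(-34564 + 16206)*((-76 + j(-7, -2))² + x(-152)) = (-34564 + 16206)*((-76 - 7/(-2))² + (-23 - 4*(-152)²)/(6 + (-152)²)) = -18358*((-76 - 7*(-½))² + (-23 - 4*23104)/(6 + 23104)) = -18358*((-76 + 7/2)² + (-23 - 92416)/23110) = -18358*((-145/2)² + (1/23110)*(-92439)) = -18358*(21025/4 - 92439/23110) = -18358*242758997/46220 = -2228284833463/23110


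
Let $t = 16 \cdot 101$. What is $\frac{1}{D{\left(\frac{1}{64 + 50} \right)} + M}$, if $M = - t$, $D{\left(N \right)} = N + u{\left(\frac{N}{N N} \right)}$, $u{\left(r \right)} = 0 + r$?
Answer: $- \frac{114}{171227} \approx -0.00066578$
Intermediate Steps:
$t = 1616$
$u{\left(r \right)} = r$
$D{\left(N \right)} = N + \frac{1}{N}$ ($D{\left(N \right)} = N + \frac{N}{N N} = N + \frac{N}{N^{2}} = N + \frac{1}{N}$)
$M = -1616$ ($M = \left(-1\right) 1616 = -1616$)
$\frac{1}{D{\left(\frac{1}{64 + 50} \right)} + M} = \frac{1}{\left(\frac{1}{64 + 50} + \frac{1}{\frac{1}{64 + 50}}\right) - 1616} = \frac{1}{\left(\frac{1}{114} + \frac{1}{\frac{1}{114}}\right) - 1616} = \frac{1}{\left(\frac{1}{114} + 114\right) - 1616} = \frac{1}{\frac{12997}{114} - 1616} = \frac{1}{- \frac{171227}{114}} = - \frac{114}{171227}$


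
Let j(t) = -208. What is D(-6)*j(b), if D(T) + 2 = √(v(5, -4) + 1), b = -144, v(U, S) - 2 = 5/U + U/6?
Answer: 416 - 104*√174/3 ≈ -41.285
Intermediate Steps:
v(U, S) = 2 + 5/U + U/6 (v(U, S) = 2 + (5/U + U/6) = 2 + 5/U + U/6)
D(T) = -2 + √174/6 (D(T) = -2 + √((2 + 5/5 + (⅙)*5) + 1) = -2 + √((2 + 5*(⅕) + ⅚) + 1) = -2 + √((2 + 1 + ⅚) + 1) = -2 + √(23/6 + 1) = -2 + √(29/6) = -2 + √174/6)
D(-6)*j(b) = (-2 + √174/6)*(-208) = 416 - 104*√174/3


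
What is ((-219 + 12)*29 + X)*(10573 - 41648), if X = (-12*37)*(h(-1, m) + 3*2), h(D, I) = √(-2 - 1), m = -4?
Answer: 269327025 + 13797300*I*√3 ≈ 2.6933e+8 + 2.3898e+7*I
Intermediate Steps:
h(D, I) = I*√3 (h(D, I) = √(-3) = I*√3)
X = -2664 - 444*I*√3 (X = (-12*37)*(I*√3 + 3*2) = -444*(I*√3 + 6) = -444*(6 + I*√3) = -2664 - 444*I*√3 ≈ -2664.0 - 769.03*I)
((-219 + 12)*29 + X)*(10573 - 41648) = ((-219 + 12)*29 + (-2664 - 444*I*√3))*(10573 - 41648) = (-207*29 + (-2664 - 444*I*√3))*(-31075) = (-6003 + (-2664 - 444*I*√3))*(-31075) = (-8667 - 444*I*√3)*(-31075) = 269327025 + 13797300*I*√3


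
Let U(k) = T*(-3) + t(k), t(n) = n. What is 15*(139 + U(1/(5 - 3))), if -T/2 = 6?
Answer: 5265/2 ≈ 2632.5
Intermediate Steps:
T = -12 (T = -2*6 = -12)
U(k) = 36 + k (U(k) = -12*(-3) + k = 36 + k)
15*(139 + U(1/(5 - 3))) = 15*(139 + (36 + 1/(5 - 3))) = 15*(139 + (36 + 1/2)) = 15*(139 + (36 + ½)) = 15*(139 + 73/2) = 15*(351/2) = 5265/2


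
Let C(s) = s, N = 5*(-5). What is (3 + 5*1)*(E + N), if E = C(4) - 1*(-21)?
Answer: 0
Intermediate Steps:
N = -25
E = 25 (E = 4 - 1*(-21) = 4 + 21 = 25)
(3 + 5*1)*(E + N) = (3 + 5*1)*(25 - 25) = (3 + 5)*0 = 8*0 = 0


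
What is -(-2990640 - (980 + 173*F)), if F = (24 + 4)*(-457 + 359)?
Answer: 2516908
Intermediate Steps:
F = -2744 (F = 28*(-98) = -2744)
-(-2990640 - (980 + 173*F)) = -(-2990640 - (980 + 173*(-2744))) = -(-2990640 - (980 - 474712)) = -(-2990640 - 1*(-473732)) = -(-2990640 + 473732) = -1*(-2516908) = 2516908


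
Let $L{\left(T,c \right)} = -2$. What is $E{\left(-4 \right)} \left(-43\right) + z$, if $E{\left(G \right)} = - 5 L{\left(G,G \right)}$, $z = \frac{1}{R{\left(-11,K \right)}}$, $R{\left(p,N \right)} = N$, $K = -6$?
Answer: $- \frac{2581}{6} \approx -430.17$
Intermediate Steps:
$z = - \frac{1}{6}$ ($z = \frac{1}{-6} = - \frac{1}{6} \approx -0.16667$)
$E{\left(G \right)} = 10$ ($E{\left(G \right)} = \left(-5\right) \left(-2\right) = 10$)
$E{\left(-4 \right)} \left(-43\right) + z = 10 \left(-43\right) - \frac{1}{6} = -430 - \frac{1}{6} = - \frac{2581}{6}$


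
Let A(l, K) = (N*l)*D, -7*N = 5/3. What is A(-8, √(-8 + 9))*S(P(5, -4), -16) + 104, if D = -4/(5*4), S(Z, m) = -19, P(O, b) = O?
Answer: 2336/21 ≈ 111.24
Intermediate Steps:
N = -5/21 (N = -5/(7*3) = -⅐*5/3 = -5/21 ≈ -0.23810)
D = -⅕ (D = -4/20 = -4*1/20 = -⅕ ≈ -0.20000)
A(l, K) = l/21 (A(l, K) = -5*l/21*(-⅕) = l/21)
A(-8, √(-8 + 9))*S(P(5, -4), -16) + 104 = ((1/21)*(-8))*(-19) + 104 = -8/21*(-19) + 104 = 152/21 + 104 = 2336/21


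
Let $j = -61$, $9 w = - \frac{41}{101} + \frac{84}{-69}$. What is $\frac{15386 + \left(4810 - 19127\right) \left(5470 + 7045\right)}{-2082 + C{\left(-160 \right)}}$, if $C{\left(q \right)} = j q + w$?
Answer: $- \frac{416193021687}{17835575} \approx -23335.0$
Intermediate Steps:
$w = - \frac{419}{2323}$ ($w = \frac{- \frac{41}{101} + \frac{84}{-69}}{9} = \frac{\left(-41\right) \frac{1}{101} + 84 \left(- \frac{1}{69}\right)}{9} = \frac{- \frac{41}{101} - \frac{28}{23}}{9} = \frac{1}{9} \left(- \frac{3771}{2323}\right) = - \frac{419}{2323} \approx -0.18037$)
$C{\left(q \right)} = - \frac{419}{2323} - 61 q$ ($C{\left(q \right)} = - 61 q - \frac{419}{2323} = - \frac{419}{2323} - 61 q$)
$\frac{15386 + \left(4810 - 19127\right) \left(5470 + 7045\right)}{-2082 + C{\left(-160 \right)}} = \frac{15386 + \left(4810 - 19127\right) \left(5470 + 7045\right)}{-2082 - - \frac{22672061}{2323}} = \frac{15386 - 179177255}{-2082 + \left(- \frac{419}{2323} + 9760\right)} = \frac{15386 - 179177255}{-2082 + \frac{22672061}{2323}} = - \frac{179161869}{\frac{17835575}{2323}} = \left(-179161869\right) \frac{2323}{17835575} = - \frac{416193021687}{17835575}$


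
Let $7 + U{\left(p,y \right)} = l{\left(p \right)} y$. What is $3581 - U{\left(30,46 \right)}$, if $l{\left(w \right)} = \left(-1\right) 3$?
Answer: $3726$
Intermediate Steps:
$l{\left(w \right)} = -3$
$U{\left(p,y \right)} = -7 - 3 y$
$3581 - U{\left(30,46 \right)} = 3581 - \left(-7 - 138\right) = 3581 - -145 = 3581 + 145 = 3726$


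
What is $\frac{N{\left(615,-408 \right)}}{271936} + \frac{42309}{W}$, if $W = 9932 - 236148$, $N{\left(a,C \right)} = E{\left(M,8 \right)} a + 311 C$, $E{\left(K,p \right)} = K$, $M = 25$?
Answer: $- \frac{4591420629}{7689534272} \approx -0.5971$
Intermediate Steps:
$N{\left(a,C \right)} = 25 a + 311 C$
$W = -226216$ ($W = 9932 - 236148 = -226216$)
$\frac{N{\left(615,-408 \right)}}{271936} + \frac{42309}{W} = \frac{25 \cdot 615 + 311 \left(-408\right)}{271936} + \frac{42309}{-226216} = \left(15375 - 126888\right) \frac{1}{271936} + 42309 \left(- \frac{1}{226216}\right) = \left(-111513\right) \frac{1}{271936} - \frac{42309}{226216} = - \frac{111513}{271936} - \frac{42309}{226216} = - \frac{4591420629}{7689534272}$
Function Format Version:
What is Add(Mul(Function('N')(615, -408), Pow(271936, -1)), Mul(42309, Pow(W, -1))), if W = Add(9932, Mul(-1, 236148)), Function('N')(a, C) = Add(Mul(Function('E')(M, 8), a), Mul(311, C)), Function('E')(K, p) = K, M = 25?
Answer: Rational(-4591420629, 7689534272) ≈ -0.59710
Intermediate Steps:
Function('N')(a, C) = Add(Mul(25, a), Mul(311, C))
W = -226216 (W = Add(9932, -236148) = -226216)
Add(Mul(Function('N')(615, -408), Pow(271936, -1)), Mul(42309, Pow(W, -1))) = Add(Mul(Add(Mul(25, 615), Mul(311, -408)), Pow(271936, -1)), Mul(42309, Pow(-226216, -1))) = Add(Mul(Add(15375, -126888), Rational(1, 271936)), Mul(42309, Rational(-1, 226216))) = Add(Mul(-111513, Rational(1, 271936)), Rational(-42309, 226216)) = Add(Rational(-111513, 271936), Rational(-42309, 226216)) = Rational(-4591420629, 7689534272)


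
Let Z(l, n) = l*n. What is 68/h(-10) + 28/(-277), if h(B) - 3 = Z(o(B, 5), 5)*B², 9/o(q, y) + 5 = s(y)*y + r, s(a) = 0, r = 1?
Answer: -1478/9141 ≈ -0.16169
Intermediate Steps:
o(q, y) = -9/4 (o(q, y) = 9/(-5 + (0*y + 1)) = 9/(-5 + (0 + 1)) = 9/(-5 + 1) = 9/(-4) = 9*(-¼) = -9/4)
h(B) = 3 - 45*B²/4 (h(B) = 3 + (-9/4*5)*B² = 3 - 45*B²/4)
68/h(-10) + 28/(-277) = 68/(3 - 45/4*(-10)²) + 28/(-277) = 68/(3 - 45/4*100) + 28*(-1/277) = 68/(3 - 1125) - 28/277 = 68/(-1122) - 28/277 = 68*(-1/1122) - 28/277 = -2/33 - 28/277 = -1478/9141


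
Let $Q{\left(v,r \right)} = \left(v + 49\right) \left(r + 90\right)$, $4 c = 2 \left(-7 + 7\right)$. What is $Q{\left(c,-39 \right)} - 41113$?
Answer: $-38614$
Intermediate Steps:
$c = 0$ ($c = \frac{2 \left(-7 + 7\right)}{4} = \frac{2 \cdot 0}{4} = \frac{1}{4} \cdot 0 = 0$)
$Q{\left(v,r \right)} = \left(49 + v\right) \left(90 + r\right)$
$Q{\left(c,-39 \right)} - 41113 = \left(4410 + 49 \left(-39\right) + 90 \cdot 0 - 0\right) - 41113 = \left(4410 - 1911 + 0 + 0\right) - 41113 = 2499 - 41113 = -38614$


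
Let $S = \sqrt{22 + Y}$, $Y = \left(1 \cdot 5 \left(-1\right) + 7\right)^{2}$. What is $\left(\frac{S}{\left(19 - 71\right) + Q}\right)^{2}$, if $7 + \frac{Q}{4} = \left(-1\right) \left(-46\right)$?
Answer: $\frac{1}{416} \approx 0.0024038$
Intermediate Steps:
$Q = 156$ ($Q = -28 + 4 \left(\left(-1\right) \left(-46\right)\right) = -28 + 4 \cdot 46 = -28 + 184 = 156$)
$Y = 4$ ($Y = \left(5 \left(-1\right) + 7\right)^{2} = \left(-5 + 7\right)^{2} = 2^{2} = 4$)
$S = \sqrt{26}$ ($S = \sqrt{22 + 4} = \sqrt{26} \approx 5.099$)
$\left(\frac{S}{\left(19 - 71\right) + Q}\right)^{2} = \left(\frac{\sqrt{26}}{\left(19 - 71\right) + 156}\right)^{2} = \left(\frac{\sqrt{26}}{-52 + 156}\right)^{2} = \left(\frac{\sqrt{26}}{104}\right)^{2} = \frac{1}{416}$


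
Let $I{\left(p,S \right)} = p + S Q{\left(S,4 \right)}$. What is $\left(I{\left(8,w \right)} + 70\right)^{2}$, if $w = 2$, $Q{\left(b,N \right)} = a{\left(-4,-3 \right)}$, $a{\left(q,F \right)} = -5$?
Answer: $4624$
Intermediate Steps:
$Q{\left(b,N \right)} = -5$
$I{\left(p,S \right)} = p - 5 S$ ($I{\left(p,S \right)} = p + S \left(-5\right) = p - 5 S$)
$\left(I{\left(8,w \right)} + 70\right)^{2} = \left(\left(8 - 10\right) + 70\right)^{2} = \left(-2 + 70\right)^{2} = 68^{2} = 4624$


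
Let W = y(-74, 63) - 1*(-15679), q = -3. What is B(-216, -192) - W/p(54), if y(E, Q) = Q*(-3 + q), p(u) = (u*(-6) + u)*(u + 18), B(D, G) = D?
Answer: -4183739/19440 ≈ -215.21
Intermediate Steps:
p(u) = -5*u*(18 + u) (p(u) = (-6*u + u)*(18 + u) = (-5*u)*(18 + u) = -5*u*(18 + u))
y(E, Q) = -6*Q (y(E, Q) = Q*(-3 - 3) = Q*(-6) = -6*Q)
W = 15301 (W = -6*63 - 1*(-15679) = -378 + 15679 = 15301)
B(-216, -192) - W/p(54) = -216 - 15301/((-5*54*(18 + 54))) = -216 - 15301/((-5*54*72)) = -216 - 15301/(-19440) = -216 - 15301*(-1)/19440 = -216 - 1*(-15301/19440) = -216 + 15301/19440 = -4183739/19440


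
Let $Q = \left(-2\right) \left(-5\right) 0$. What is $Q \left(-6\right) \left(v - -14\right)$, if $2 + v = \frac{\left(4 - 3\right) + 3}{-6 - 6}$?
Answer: $0$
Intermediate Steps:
$v = - \frac{7}{3}$ ($v = -2 + \frac{\left(4 - 3\right) + 3}{-6 - 6} = -2 + \frac{\left(4 - 3\right) + 3}{-12} = -2 + \left(1 + 3\right) \left(- \frac{1}{12}\right) = -2 + 4 \left(- \frac{1}{12}\right) = -2 - \frac{1}{3} = - \frac{7}{3} \approx -2.3333$)
$Q = 0$ ($Q = 10 \cdot 0 = 0$)
$Q \left(-6\right) \left(v - -14\right) = 0 \left(-6\right) \left(- \frac{7}{3} - -14\right) = 0 \left(- \frac{7}{3} + 14\right) = 0 \cdot \frac{35}{3} = 0$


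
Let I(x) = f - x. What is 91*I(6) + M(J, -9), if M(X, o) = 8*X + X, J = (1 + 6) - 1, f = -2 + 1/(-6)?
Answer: -4135/6 ≈ -689.17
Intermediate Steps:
f = -13/6 (f = -2 - ⅙ = -13/6 ≈ -2.1667)
J = 6 (J = 7 - 1 = 6)
I(x) = -13/6 - x
M(X, o) = 9*X
91*I(6) + M(J, -9) = 91*(-13/6 - 1*6) + 9*6 = 91*(-13/6 - 6) + 54 = 91*(-49/6) + 54 = -4459/6 + 54 = -4135/6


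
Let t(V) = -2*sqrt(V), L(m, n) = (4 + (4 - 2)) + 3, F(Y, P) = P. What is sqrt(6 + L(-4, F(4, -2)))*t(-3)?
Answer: -6*I*sqrt(5) ≈ -13.416*I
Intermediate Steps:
L(m, n) = 9 (L(m, n) = (4 + 2) + 3 = 6 + 3 = 9)
sqrt(6 + L(-4, F(4, -2)))*t(-3) = sqrt(6 + 9)*(-2*I*sqrt(3)) = sqrt(15)*(-2*I*sqrt(3)) = -6*I*sqrt(5)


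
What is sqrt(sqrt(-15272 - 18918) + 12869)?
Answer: sqrt(12869 + I*sqrt(34190)) ≈ 113.44 + 0.815*I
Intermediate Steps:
sqrt(sqrt(-15272 - 18918) + 12869) = sqrt(sqrt(-34190) + 12869) = sqrt(I*sqrt(34190) + 12869) = sqrt(12869 + I*sqrt(34190))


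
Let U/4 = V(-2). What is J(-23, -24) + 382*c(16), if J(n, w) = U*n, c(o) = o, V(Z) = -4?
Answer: 6480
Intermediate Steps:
U = -16 (U = 4*(-4) = -16)
J(n, w) = -16*n
J(-23, -24) + 382*c(16) = -16*(-23) + 382*16 = 368 + 6112 = 6480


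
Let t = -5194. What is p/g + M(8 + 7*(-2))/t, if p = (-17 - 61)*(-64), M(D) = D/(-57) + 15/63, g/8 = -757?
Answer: -1293285053/1568811342 ≈ -0.82437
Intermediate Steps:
g = -6056 (g = 8*(-757) = -6056)
M(D) = 5/21 - D/57 (M(D) = D*(-1/57) + 15*(1/63) = -D/57 + 5/21 = 5/21 - D/57)
p = 4992 (p = -78*(-64) = 4992)
p/g + M(8 + 7*(-2))/t = 4992/(-6056) + (5/21 - (8 + 7*(-2))/57)/(-5194) = 4992*(-1/6056) + (5/21 - (8 - 14)/57)*(-1/5194) = -624/757 + (5/21 - 1/57*(-6))*(-1/5194) = -624/757 + (5/21 + 2/19)*(-1/5194) = -624/757 + (137/399)*(-1/5194) = -624/757 - 137/2072406 = -1293285053/1568811342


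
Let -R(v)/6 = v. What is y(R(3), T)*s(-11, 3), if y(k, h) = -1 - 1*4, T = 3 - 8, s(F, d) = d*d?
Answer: -45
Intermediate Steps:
s(F, d) = d²
R(v) = -6*v
T = -5
y(k, h) = -5 (y(k, h) = -1 - 4 = -5)
y(R(3), T)*s(-11, 3) = -5*3² = -5*9 = -45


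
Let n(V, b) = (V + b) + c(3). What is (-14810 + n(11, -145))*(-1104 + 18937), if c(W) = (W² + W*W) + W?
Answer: -266121859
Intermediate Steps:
c(W) = W + 2*W² (c(W) = (W² + W²) + W = 2*W² + W = W + 2*W²)
n(V, b) = 21 + V + b (n(V, b) = (V + b) + 3*(1 + 2*3) = (V + b) + 3*(1 + 6) = (V + b) + 3*7 = (V + b) + 21 = 21 + V + b)
(-14810 + n(11, -145))*(-1104 + 18937) = (-14810 + (21 + 11 - 145))*(-1104 + 18937) = (-14810 - 113)*17833 = -14923*17833 = -266121859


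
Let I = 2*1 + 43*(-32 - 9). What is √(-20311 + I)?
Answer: 2*I*√5518 ≈ 148.57*I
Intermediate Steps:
I = -1761 (I = 2 + 43*(-41) = 2 - 1763 = -1761)
√(-20311 + I) = √(-20311 - 1761) = √(-22072) = 2*I*√5518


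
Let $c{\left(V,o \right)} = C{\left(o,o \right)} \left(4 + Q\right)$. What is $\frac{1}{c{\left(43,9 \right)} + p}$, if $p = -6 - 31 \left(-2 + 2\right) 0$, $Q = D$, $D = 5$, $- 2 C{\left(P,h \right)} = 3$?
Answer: $- \frac{2}{39} \approx -0.051282$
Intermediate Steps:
$C{\left(P,h \right)} = - \frac{3}{2}$ ($C{\left(P,h \right)} = \left(- \frac{1}{2}\right) 3 = - \frac{3}{2}$)
$Q = 5$
$c{\left(V,o \right)} = - \frac{27}{2}$ ($c{\left(V,o \right)} = - \frac{3 \left(4 + 5\right)}{2} = \left(- \frac{3}{2}\right) 9 = - \frac{27}{2}$)
$p = -6$ ($p = -6 - 31 \cdot 0 \cdot 0 = -6 - 0 = -6 + 0 = -6$)
$\frac{1}{c{\left(43,9 \right)} + p} = \frac{1}{- \frac{27}{2} - 6} = \frac{1}{- \frac{39}{2}} = - \frac{2}{39}$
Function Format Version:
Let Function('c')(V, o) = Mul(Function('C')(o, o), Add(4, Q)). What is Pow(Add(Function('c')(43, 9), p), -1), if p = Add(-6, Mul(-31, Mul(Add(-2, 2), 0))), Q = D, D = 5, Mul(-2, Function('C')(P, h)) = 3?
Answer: Rational(-2, 39) ≈ -0.051282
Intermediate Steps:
Function('C')(P, h) = Rational(-3, 2) (Function('C')(P, h) = Mul(Rational(-1, 2), 3) = Rational(-3, 2))
Q = 5
Function('c')(V, o) = Rational(-27, 2) (Function('c')(V, o) = Mul(Rational(-3, 2), Add(4, 5)) = Mul(Rational(-3, 2), 9) = Rational(-27, 2))
p = -6 (p = Add(-6, Mul(-31, Mul(0, 0))) = Add(-6, Mul(-31, 0)) = Add(-6, 0) = -6)
Pow(Add(Function('c')(43, 9), p), -1) = Pow(Add(Rational(-27, 2), -6), -1) = Pow(Rational(-39, 2), -1) = Rational(-2, 39)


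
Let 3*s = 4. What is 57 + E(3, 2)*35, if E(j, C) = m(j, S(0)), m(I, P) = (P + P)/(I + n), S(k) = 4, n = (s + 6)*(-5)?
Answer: 4917/101 ≈ 48.683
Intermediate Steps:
s = 4/3 (s = (⅓)*4 = 4/3 ≈ 1.3333)
n = -110/3 (n = (4/3 + 6)*(-5) = (22/3)*(-5) = -110/3 ≈ -36.667)
m(I, P) = 2*P/(-110/3 + I) (m(I, P) = (P + P)/(I - 110/3) = (2*P)/(-110/3 + I) = 2*P/(-110/3 + I))
E(j, C) = 24/(-110 + 3*j) (E(j, C) = 6*4/(-110 + 3*j) = 24/(-110 + 3*j))
57 + E(3, 2)*35 = 57 + (24/(-110 + 3*3))*35 = 57 + (24/(-110 + 9))*35 = 57 + (24/(-101))*35 = 57 + (24*(-1/101))*35 = 57 - 24/101*35 = 57 - 840/101 = 4917/101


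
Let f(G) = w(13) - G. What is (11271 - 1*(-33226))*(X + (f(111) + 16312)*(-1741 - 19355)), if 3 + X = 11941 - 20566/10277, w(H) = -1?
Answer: -156277714537657580/10277 ≈ -1.5207e+13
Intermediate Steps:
X = 122666260/10277 (X = -3 + (11941 - 20566/10277) = -3 + 122697091/10277 = 122666260/10277 ≈ 11936.)
f(G) = -1 - G
(11271 - 1*(-33226))*(X + (f(111) + 16312)*(-1741 - 19355)) = (11271 - 1*(-33226))*(122666260/10277 + ((-1 - 1*111) + 16312)*(-1741 - 19355)) = (11271 + 33226)*(122666260/10277 + ((-1 - 111) + 16312)*(-21096)) = 44497*(122666260/10277 + (-112 + 16312)*(-21096)) = 44497*(122666260/10277 + 16200*(-21096)) = 44497*(122666260/10277 - 341755200) = 44497*(-3512095524140/10277) = -156277714537657580/10277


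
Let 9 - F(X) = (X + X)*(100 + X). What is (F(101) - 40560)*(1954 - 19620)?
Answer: 1433648898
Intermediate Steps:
F(X) = 9 - 2*X*(100 + X) (F(X) = 9 - (X + X)*(100 + X) = 9 - 2*X*(100 + X))
(F(101) - 40560)*(1954 - 19620) = ((9 - 200*101 - 2*101**2) - 40560)*(1954 - 19620) = ((9 - 20200 - 2*10201) - 40560)*(-17666) = ((9 - 20200 - 20402) - 40560)*(-17666) = (-40593 - 40560)*(-17666) = -81153*(-17666) = 1433648898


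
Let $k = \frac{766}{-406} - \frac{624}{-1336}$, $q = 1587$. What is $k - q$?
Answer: $- \frac{53849014}{33901} \approx -1588.4$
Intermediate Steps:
$k = - \frac{48127}{33901}$ ($k = 766 \left(- \frac{1}{406}\right) - - \frac{78}{167} = - \frac{383}{203} + \frac{78}{167} = - \frac{48127}{33901} \approx -1.4196$)
$k - q = - \frac{48127}{33901} - 1587 = - \frac{53849014}{33901}$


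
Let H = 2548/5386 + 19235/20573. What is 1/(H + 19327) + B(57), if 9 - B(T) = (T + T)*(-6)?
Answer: 742101538498369/1070853510960 ≈ 693.00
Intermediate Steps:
H = 78009857/55403089 (H = 2548*(1/5386) + 19235*(1/20573) = 1274/2693 + 19235/20573 = 78009857/55403089 ≈ 1.4080)
B(T) = 9 + 12*T (B(T) = 9 - (T + T)*(-6) = 9 - 2*T*(-6) = 9 - (-12)*T = 9 + 12*T)
1/(H + 19327) + B(57) = 1/(78009857/55403089 + 19327) + (9 + 12*57) = 1/(1070853510960/55403089) + (9 + 684) = 55403089/1070853510960 + 693 = 742101538498369/1070853510960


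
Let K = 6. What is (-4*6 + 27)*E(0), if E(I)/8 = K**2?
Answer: 864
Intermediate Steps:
E(I) = 288 (E(I) = 8*6**2 = 8*36 = 288)
(-4*6 + 27)*E(0) = (-4*6 + 27)*288 = (-24 + 27)*288 = 3*288 = 864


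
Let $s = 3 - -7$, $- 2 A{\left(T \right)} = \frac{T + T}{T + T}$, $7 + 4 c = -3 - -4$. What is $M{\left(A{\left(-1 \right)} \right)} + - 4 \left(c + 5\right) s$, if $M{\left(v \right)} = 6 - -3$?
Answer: $-131$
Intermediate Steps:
$c = - \frac{3}{2}$ ($c = - \frac{7}{4} + \frac{-3 - -4}{4} = - \frac{7}{4} + \frac{-3 + 4}{4} = - \frac{7}{4} + \frac{1}{4} \cdot 1 = - \frac{7}{4} + \frac{1}{4} = - \frac{3}{2} \approx -1.5$)
$A{\left(T \right)} = - \frac{1}{2}$ ($A{\left(T \right)} = - \frac{\left(T + T\right) \frac{1}{T + T}}{2} = - \frac{2 T \frac{1}{2 T}}{2} = \left(- \frac{1}{2}\right) 1 = - \frac{1}{2}$)
$M{\left(v \right)} = 9$ ($M{\left(v \right)} = 6 + 3 = 9$)
$s = 10$ ($s = 3 + 7 = 10$)
$M{\left(A{\left(-1 \right)} \right)} + - 4 \left(c + 5\right) s = 9 + - 4 \left(- \frac{3}{2} + 5\right) 10 = 9 + \left(-4\right) \frac{7}{2} \cdot 10 = 9 - 140 = -131$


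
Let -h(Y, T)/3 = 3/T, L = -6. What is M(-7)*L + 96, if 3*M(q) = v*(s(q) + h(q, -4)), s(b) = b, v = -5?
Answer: 97/2 ≈ 48.500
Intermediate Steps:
h(Y, T) = -9/T
M(q) = -15/4 - 5*q/3 (M(q) = (-5*(q - 9/(-4)))/3 = (-5*(q - 9*(-¼)))/3 = (-5*(q + 9/4))/3 = (-5*(9/4 + q))/3 = (-45/4 - 5*q)/3 = -15/4 - 5*q/3)
M(-7)*L + 96 = (-15/4 - 5/3*(-7))*(-6) + 96 = (-15/4 + 35/3)*(-6) + 96 = (95/12)*(-6) + 96 = -95/2 + 96 = 97/2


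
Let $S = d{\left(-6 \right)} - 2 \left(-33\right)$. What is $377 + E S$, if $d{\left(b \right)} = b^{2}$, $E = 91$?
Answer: $9659$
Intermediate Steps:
$S = 102$ ($S = \left(-6\right)^{2} - 2 \left(-33\right) = 36 - -66 = 36 + 66 = 102$)
$377 + E S = 377 + 91 \cdot 102 = 377 + 9282 = 9659$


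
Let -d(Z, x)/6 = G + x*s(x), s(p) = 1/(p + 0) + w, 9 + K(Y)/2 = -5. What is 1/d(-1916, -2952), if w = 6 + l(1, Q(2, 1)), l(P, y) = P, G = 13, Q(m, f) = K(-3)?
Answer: 1/123900 ≈ 8.0710e-6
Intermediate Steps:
K(Y) = -28 (K(Y) = -18 + 2*(-5) = -18 - 10 = -28)
Q(m, f) = -28
w = 7 (w = 6 + 1 = 7)
s(p) = 7 + 1/p (s(p) = 1/(p + 0) + 7 = 1/p + 7 = 7 + 1/p)
d(Z, x) = -78 - 6*x*(7 + 1/x) (d(Z, x) = -6*(13 + x*(7 + 1/x)) = -78 - 6*x*(7 + 1/x))
1/d(-1916, -2952) = 1/(-84 - 42*(-2952)) = 1/(-84 + 123984) = 1/123900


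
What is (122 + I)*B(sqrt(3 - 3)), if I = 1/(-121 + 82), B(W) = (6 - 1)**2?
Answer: 118925/39 ≈ 3049.4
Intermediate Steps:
B(W) = 25 (B(W) = 5**2 = 25)
I = -1/39 (I = 1/(-39) = -1/39 ≈ -0.025641)
(122 + I)*B(sqrt(3 - 3)) = (122 - 1/39)*25 = (4757/39)*25 = 118925/39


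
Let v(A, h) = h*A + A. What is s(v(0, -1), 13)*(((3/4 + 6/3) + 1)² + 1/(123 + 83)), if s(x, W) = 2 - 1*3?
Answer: -23183/1648 ≈ -14.067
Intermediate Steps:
v(A, h) = A + A*h (v(A, h) = A*h + A = A + A*h)
s(x, W) = -1 (s(x, W) = 2 - 3 = -1)
s(v(0, -1), 13)*(((3/4 + 6/3) + 1)² + 1/(123 + 83)) = -(((3/4 + 6/3) + 1)² + 1/(123 + 83)) = -(((3*(¼) + 6*(⅓)) + 1)² + 1/206) = -(((¾ + 2) + 1)² + 1/206) = -((11/4 + 1)² + 1/206) = -((15/4)² + 1/206) = -(225/16 + 1/206) = -1*23183/1648 = -23183/1648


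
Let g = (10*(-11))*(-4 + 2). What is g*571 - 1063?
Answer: 124557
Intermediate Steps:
g = 220 (g = -110*(-2) = 220)
g*571 - 1063 = 220*571 - 1063 = 125620 - 1063 = 124557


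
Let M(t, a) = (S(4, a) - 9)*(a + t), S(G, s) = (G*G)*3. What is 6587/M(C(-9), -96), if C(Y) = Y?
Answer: -941/585 ≈ -1.6085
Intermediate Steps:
S(G, s) = 3*G² (S(G, s) = G²*3 = 3*G²)
M(t, a) = 39*a + 39*t (M(t, a) = (3*4² - 9)*(a + t) = (3*16 - 9)*(a + t) = (48 - 9)*(a + t) = 39*(a + t) = 39*a + 39*t)
6587/M(C(-9), -96) = 6587/(39*(-96) + 39*(-9)) = 6587/(-3744 - 351) = 6587/(-4095) = 6587*(-1/4095) = -941/585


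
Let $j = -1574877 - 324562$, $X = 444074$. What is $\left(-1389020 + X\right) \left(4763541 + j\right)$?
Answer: $-2706421728492$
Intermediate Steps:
$j = -1899439$ ($j = -1574877 - 324562 = -1899439$)
$\left(-1389020 + X\right) \left(4763541 + j\right) = \left(-1389020 + 444074\right) \left(4763541 - 1899439\right) = \left(-944946\right) 2864102 = -2706421728492$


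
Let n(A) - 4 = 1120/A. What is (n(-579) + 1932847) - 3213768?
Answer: -741652063/579 ≈ -1.2809e+6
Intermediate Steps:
n(A) = 4 + 1120/A
(n(-579) + 1932847) - 3213768 = ((4 + 1120/(-579)) + 1932847) - 3213768 = ((4 + 1120*(-1/579)) + 1932847) - 3213768 = ((4 - 1120/579) + 1932847) - 3213768 = (1196/579 + 1932847) - 3213768 = 1119119609/579 - 3213768 = -741652063/579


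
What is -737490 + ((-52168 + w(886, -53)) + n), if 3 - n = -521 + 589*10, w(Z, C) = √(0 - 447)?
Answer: -795024 + I*√447 ≈ -7.9502e+5 + 21.142*I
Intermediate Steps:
w(Z, C) = I*√447 (w(Z, C) = √(-447) = I*√447)
n = -5366 (n = 3 - (-521 + 589*10) = 3 - (-521 + 5890) = 3 - 1*5369 = 3 - 5369 = -5366)
-737490 + ((-52168 + w(886, -53)) + n) = -737490 + ((-52168 + I*√447) - 5366) = -737490 + (-57534 + I*√447) = -795024 + I*√447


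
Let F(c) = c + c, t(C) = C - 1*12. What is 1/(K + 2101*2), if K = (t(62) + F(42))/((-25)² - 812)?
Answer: 187/785640 ≈ 0.00023802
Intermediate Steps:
t(C) = -12 + C (t(C) = C - 12 = -12 + C)
F(c) = 2*c
K = -134/187 (K = ((-12 + 62) + 2*42)/((-25)² - 812) = (50 + 84)/(625 - 812) = 134/(-187) = 134*(-1/187) = -134/187 ≈ -0.71658)
1/(K + 2101*2) = 1/(-134/187 + 2101*2) = 1/(-134/187 + 4202) = 1/(785640/187) = 187/785640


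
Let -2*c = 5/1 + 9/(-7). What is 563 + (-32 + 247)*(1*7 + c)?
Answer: 11681/7 ≈ 1668.7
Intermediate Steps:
c = -13/7 (c = -(5/1 + 9/(-7))/2 = -(5*1 + 9*(-1/7))/2 = -(5 - 9/7)/2 = -1/2*26/7 = -13/7 ≈ -1.8571)
563 + (-32 + 247)*(1*7 + c) = 563 + (-32 + 247)*(1*7 - 13/7) = 563 + 215*(7 - 13/7) = 563 + 215*(36/7) = 563 + 7740/7 = 11681/7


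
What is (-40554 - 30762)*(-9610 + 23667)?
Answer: -1002489012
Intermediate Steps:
(-40554 - 30762)*(-9610 + 23667) = -71316*14057 = -1002489012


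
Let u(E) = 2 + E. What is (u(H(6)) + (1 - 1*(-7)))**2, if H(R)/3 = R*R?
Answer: 13924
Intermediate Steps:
H(R) = 3*R**2 (H(R) = 3*(R*R) = 3*R**2)
(u(H(6)) + (1 - 1*(-7)))**2 = ((2 + 3*6**2) + (1 - 1*(-7)))**2 = ((2 + 3*36) + (1 + 7))**2 = ((2 + 108) + 8)**2 = (110 + 8)**2 = 118**2 = 13924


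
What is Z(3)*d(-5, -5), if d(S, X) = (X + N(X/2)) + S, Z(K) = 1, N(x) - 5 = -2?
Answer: -7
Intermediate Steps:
N(x) = 3 (N(x) = 5 - 2 = 3)
d(S, X) = 3 + S + X (d(S, X) = (X + 3) + S = (3 + X) + S = 3 + S + X)
Z(3)*d(-5, -5) = 1*(3 - 5 - 5) = 1*(-7) = -7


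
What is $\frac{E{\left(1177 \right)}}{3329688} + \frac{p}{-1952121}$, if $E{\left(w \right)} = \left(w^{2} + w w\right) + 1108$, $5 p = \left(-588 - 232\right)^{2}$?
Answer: $\frac{827174362241}{1083325644708} \approx 0.76355$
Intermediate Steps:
$p = 134480$ ($p = \frac{\left(-588 - 232\right)^{2}}{5} = \frac{\left(-820\right)^{2}}{5} = \frac{1}{5} \cdot 672400 = 134480$)
$E{\left(w \right)} = 1108 + 2 w^{2}$ ($E{\left(w \right)} = \left(w^{2} + w^{2}\right) + 1108 = 2 w^{2} + 1108 = 1108 + 2 w^{2}$)
$\frac{E{\left(1177 \right)}}{3329688} + \frac{p}{-1952121} = \frac{1108 + 2 \cdot 1177^{2}}{3329688} + \frac{134480}{-1952121} = \left(1108 + 2 \cdot 1385329\right) \frac{1}{3329688} + 134480 \left(- \frac{1}{1952121}\right) = \left(1108 + 2770658\right) \frac{1}{3329688} - \frac{134480}{1952121} = 2771766 \cdot \frac{1}{3329688} - \frac{134480}{1952121} = \frac{461961}{554948} - \frac{134480}{1952121} = \frac{827174362241}{1083325644708}$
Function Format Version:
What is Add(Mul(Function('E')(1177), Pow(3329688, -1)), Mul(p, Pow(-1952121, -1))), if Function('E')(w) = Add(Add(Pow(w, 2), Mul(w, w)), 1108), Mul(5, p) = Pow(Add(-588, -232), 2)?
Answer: Rational(827174362241, 1083325644708) ≈ 0.76355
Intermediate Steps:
p = 134480 (p = Mul(Rational(1, 5), Pow(Add(-588, -232), 2)) = Mul(Rational(1, 5), Pow(-820, 2)) = Mul(Rational(1, 5), 672400) = 134480)
Function('E')(w) = Add(1108, Mul(2, Pow(w, 2))) (Function('E')(w) = Add(Add(Pow(w, 2), Pow(w, 2)), 1108) = Add(Mul(2, Pow(w, 2)), 1108) = Add(1108, Mul(2, Pow(w, 2))))
Add(Mul(Function('E')(1177), Pow(3329688, -1)), Mul(p, Pow(-1952121, -1))) = Add(Mul(Add(1108, Mul(2, Pow(1177, 2))), Pow(3329688, -1)), Mul(134480, Pow(-1952121, -1))) = Add(Mul(Add(1108, Mul(2, 1385329)), Rational(1, 3329688)), Mul(134480, Rational(-1, 1952121))) = Add(Mul(Add(1108, 2770658), Rational(1, 3329688)), Rational(-134480, 1952121)) = Add(Mul(2771766, Rational(1, 3329688)), Rational(-134480, 1952121)) = Add(Rational(461961, 554948), Rational(-134480, 1952121)) = Rational(827174362241, 1083325644708)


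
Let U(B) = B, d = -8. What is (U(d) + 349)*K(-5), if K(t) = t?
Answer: -1705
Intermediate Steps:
(U(d) + 349)*K(-5) = (-8 + 349)*(-5) = 341*(-5) = -1705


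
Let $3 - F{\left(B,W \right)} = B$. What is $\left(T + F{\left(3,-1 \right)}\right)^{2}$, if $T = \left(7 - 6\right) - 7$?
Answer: $36$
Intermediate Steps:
$F{\left(B,W \right)} = 3 - B$
$T = -6$ ($T = 1 - 7 = -6$)
$\left(T + F{\left(3,-1 \right)}\right)^{2} = \left(-6 + \left(3 - 3\right)\right)^{2} = \left(-6 + 0\right)^{2} = \left(-6\right)^{2} = 36$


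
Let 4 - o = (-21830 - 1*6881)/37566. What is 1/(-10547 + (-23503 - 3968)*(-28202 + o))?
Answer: 12522/9699487548515 ≈ 1.2910e-9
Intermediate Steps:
o = 178975/37566 (o = 4 - (-21830 - 1*6881)/37566 = 4 - (-21830 - 6881)/37566 = 4 - (-28711)/37566 = 4 - 1*(-28711/37566) = 4 + 28711/37566 = 178975/37566 ≈ 4.7643)
1/(-10547 + (-23503 - 3968)*(-28202 + o)) = 1/(-10547 + (-23503 - 3968)*(-28202 + 178975/37566)) = 1/(-10547 - 27471*(-1059257357/37566)) = 1/(-10547 + 9699619618049/12522) = 1/(9699487548515/12522) = 12522/9699487548515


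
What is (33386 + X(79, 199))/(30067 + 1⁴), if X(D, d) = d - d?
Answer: 16693/15034 ≈ 1.1103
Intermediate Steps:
X(D, d) = 0
(33386 + X(79, 199))/(30067 + 1⁴) = (33386 + 0)/(30067 + 1⁴) = 33386/(30067 + 1) = 33386/30068 = 33386*(1/30068) = 16693/15034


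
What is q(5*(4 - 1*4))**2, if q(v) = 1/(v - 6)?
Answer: 1/36 ≈ 0.027778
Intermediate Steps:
q(v) = 1/(-6 + v)
q(5*(4 - 1*4))**2 = (1/(-6 + 5*(4 - 1*4)))**2 = (1/(-6 + 5*(4 - 4)))**2 = (1/(-6 + 5*0))**2 = (1/(-6 + 0))**2 = (1/(-6))**2 = (-1/6)**2 = 1/36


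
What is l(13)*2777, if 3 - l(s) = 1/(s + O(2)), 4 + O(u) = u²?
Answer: 105526/13 ≈ 8117.4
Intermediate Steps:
O(u) = -4 + u²
l(s) = 3 - 1/s (l(s) = 3 - 1/(s + (-4 + 2²)) = 3 - 1/(s + (-4 + 4)) = 3 - 1/(s + 0) = 3 - 1/s)
l(13)*2777 = (3 - 1/13)*2777 = (38/13)*2777 = 105526/13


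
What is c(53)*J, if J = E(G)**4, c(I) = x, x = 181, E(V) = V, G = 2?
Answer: 2896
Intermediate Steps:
c(I) = 181
J = 16 (J = 2**4 = 16)
c(53)*J = 181*16 = 2896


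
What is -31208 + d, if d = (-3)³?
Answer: -31235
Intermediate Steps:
d = -27
-31208 + d = -31208 - 27 = -31235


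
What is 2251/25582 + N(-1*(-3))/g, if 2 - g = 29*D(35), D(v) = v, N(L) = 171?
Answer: -2094259/25914566 ≈ -0.080814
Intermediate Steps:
g = -1013 (g = 2 - 29*35 = 2 - 1*1015 = 2 - 1015 = -1013)
2251/25582 + N(-1*(-3))/g = 2251/25582 + 171/(-1013) = 2251*(1/25582) + 171*(-1/1013) = 2251/25582 - 171/1013 = -2094259/25914566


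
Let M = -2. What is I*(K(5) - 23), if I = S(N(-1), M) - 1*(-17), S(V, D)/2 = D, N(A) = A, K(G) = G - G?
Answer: -299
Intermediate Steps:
K(G) = 0
S(V, D) = 2*D
I = 13 (I = 2*(-2) - 1*(-17) = -4 + 17 = 13)
I*(K(5) - 23) = 13*(0 - 23) = 13*(-23) = -299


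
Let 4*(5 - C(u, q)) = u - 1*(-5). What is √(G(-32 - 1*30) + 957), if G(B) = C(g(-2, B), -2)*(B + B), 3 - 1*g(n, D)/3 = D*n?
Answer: I*√10761 ≈ 103.74*I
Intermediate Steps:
g(n, D) = 9 - 3*D*n
C(u, q) = 15/4 - u/4 (C(u, q) = 5 - (u - 1*(-5))/4 = 5 - (u + 5)/4 = 5 - (5 + u)/4 = 5 + (-5/4 - u/4) = 15/4 - u/4)
G(B) = 2*B*(3/2 - 3*B/2) (G(B) = (15/4 - (9 - 3*B*(-2))/4)*(B + B) = (15/4 - (9 + 6*B)/4)*(2*B) = (15/4 + (-9/4 - 3*B/2))*(2*B) = (3/2 - 3*B/2)*(2*B) = 2*B*(3/2 - 3*B/2))
√(G(-32 - 1*30) + 957) = √(3*(-32 - 1*30)*(1 - (-32 - 1*30)) + 957) = √(3*(-32 - 30)*(1 - (-32 - 30)) + 957) = √(3*(-62)*(1 - 1*(-62)) + 957) = √(3*(-62)*(1 + 62) + 957) = √(3*(-62)*63 + 957) = √(-11718 + 957) = √(-10761) = I*√10761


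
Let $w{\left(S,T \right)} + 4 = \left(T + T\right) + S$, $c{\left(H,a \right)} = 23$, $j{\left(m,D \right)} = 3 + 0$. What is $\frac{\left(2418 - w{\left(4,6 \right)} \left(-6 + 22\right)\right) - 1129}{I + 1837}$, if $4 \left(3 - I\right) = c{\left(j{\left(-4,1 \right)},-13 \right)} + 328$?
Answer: $\frac{4388}{7009} \approx 0.62605$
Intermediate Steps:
$j{\left(m,D \right)} = 3$
$I = - \frac{339}{4}$ ($I = 3 - \frac{23 + 328}{4} = 3 - \frac{351}{4} = - \frac{339}{4} \approx -84.75$)
$w{\left(S,T \right)} = -4 + S + 2 T$ ($w{\left(S,T \right)} = -4 + \left(\left(T + T\right) + S\right) = -4 + \left(2 T + S\right) = -4 + \left(S + 2 T\right) = -4 + S + 2 T$)
$\frac{\left(2418 - w{\left(4,6 \right)} \left(-6 + 22\right)\right) - 1129}{I + 1837} = \frac{\left(2418 - \left(-4 + 4 + 2 \cdot 6\right) \left(-6 + 22\right)\right) - 1129}{- \frac{339}{4} + 1837} = \frac{\left(2418 - \left(-4 + 4 + 12\right) 16\right) - 1129}{\frac{7009}{4}} = \left(\left(2418 - 12 \cdot 16\right) - 1129\right) \frac{4}{7009} = \left(\left(2418 - 192\right) - 1129\right) \frac{4}{7009} = \left(2226 - 1129\right) \frac{4}{7009} = 1097 \cdot \frac{4}{7009} = \frac{4388}{7009}$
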